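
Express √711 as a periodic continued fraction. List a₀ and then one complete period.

a₀ = ⌊√711⌋ = 26.
With m₀=0, d₀=1 and mₖ₊₁ = dₖaₖ − mₖ, dₖ₊₁ = (n − mₖ₊₁²)/dₖ, aₖ₊₁ = ⌊(a₀+mₖ₊₁)/dₖ₊₁⌋:
  k=1: m=26, d=35, a=1
  k=2: m=9, d=18, a=1
  k=3: m=9, d=35, a=1
  k=4: m=26, d=1, a=52
d=1 and a=2a₀=52 at k=4, so the next step gives (m, d) = (26, 35) again — its k=1 value — and the period has length 4.

[26; 1, 1, 1, 52]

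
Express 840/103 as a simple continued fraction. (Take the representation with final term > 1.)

[8; 6, 2, 3, 2]

840 = 8×103 + 16
103 = 6×16 + 7
16 = 2×7 + 2
7 = 3×2 + 1
2 = 2×1 + 0  (stop)
So 840/103 = [8; 6, 2, 3, 2].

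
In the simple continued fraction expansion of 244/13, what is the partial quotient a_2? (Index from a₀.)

244 = 18·13 + 10   →  a_0 = 18
13 = 1·10 + 3   →  a_1 = 1
10 = 3·3 + 1   →  a_2 = 3

3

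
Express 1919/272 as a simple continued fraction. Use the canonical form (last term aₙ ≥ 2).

[7; 18, 7, 2]

1919 = 7×272 + 15
272 = 18×15 + 2
15 = 7×2 + 1
2 = 2×1 + 0  (stop)
So 1919/272 = [7; 18, 7, 2].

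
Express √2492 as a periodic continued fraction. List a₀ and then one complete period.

a₀ = ⌊√2492⌋ = 49.

[49; 1, 11, 2, 24, 2, 11, 1, 98]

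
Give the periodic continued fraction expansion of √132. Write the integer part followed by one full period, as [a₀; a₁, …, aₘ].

a₀ = ⌊√132⌋ = 11.
With m₀=0, d₀=1 and mₖ₊₁ = dₖaₖ − mₖ, dₖ₊₁ = (n − mₖ₊₁²)/dₖ, aₖ₊₁ = ⌊(a₀+mₖ₊₁)/dₖ₊₁⌋:
  k=1: m=11, d=11, a=2
  k=2: m=11, d=1, a=22
d=1 and a=2a₀=22 at k=2, so the next step gives (m, d) = (11, 11) again — its k=1 value — and the period has length 2.

[11; 2, 22]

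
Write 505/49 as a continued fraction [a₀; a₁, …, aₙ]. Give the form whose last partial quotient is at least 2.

[10; 3, 3, 1, 3]

505 = 10*49 + 15
49 = 3*15 + 4
15 = 3*4 + 3
4 = 1*3 + 1
3 = 3*1 + 0  (stop)
So 505/49 = [10; 3, 3, 1, 3].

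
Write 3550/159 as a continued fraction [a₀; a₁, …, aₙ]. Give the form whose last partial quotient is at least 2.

[22; 3, 17, 3]

3550 = 22×159 + 52
159 = 3×52 + 3
52 = 17×3 + 1
3 = 3×1 + 0  (stop)
So 3550/159 = [22; 3, 17, 3].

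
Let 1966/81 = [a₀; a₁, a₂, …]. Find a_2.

1

1966 = 24·81 + 22   →  a_0 = 24
81 = 3·22 + 15   →  a_1 = 3
22 = 1·15 + 7   →  a_2 = 1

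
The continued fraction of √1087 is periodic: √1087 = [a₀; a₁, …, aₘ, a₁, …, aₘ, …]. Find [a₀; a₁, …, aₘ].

[32; 1, 31, 1, 64]

a₀ = ⌊√1087⌋ = 32.
With m₀=0, d₀=1 and mₖ₊₁ = dₖaₖ − mₖ, dₖ₊₁ = (n − mₖ₊₁²)/dₖ, aₖ₊₁ = ⌊(a₀+mₖ₊₁)/dₖ₊₁⌋:
  k=1: m=32, d=63, a=1
  k=2: m=31, d=2, a=31
  k=3: m=31, d=63, a=1
  k=4: m=32, d=1, a=64
d=1 and a=2a₀=64 at k=4, so the next step gives (m, d) = (32, 63) again — its k=1 value — and the period has length 4.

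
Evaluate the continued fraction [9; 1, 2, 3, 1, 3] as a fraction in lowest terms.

475/49

Fold from the inside: start with 3/1.
  1 + 1/3 = 4/3
  3 + 3/4 = 15/4
  2 + 4/15 = 34/15
  1 + 15/34 = 49/34
  9 + 34/49 = 475/49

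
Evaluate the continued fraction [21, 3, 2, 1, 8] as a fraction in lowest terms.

Fold from the inside: start with 8/1.
  1 + 1/8 = 9/8
  2 + 8/9 = 26/9
  3 + 9/26 = 87/26
  21 + 26/87 = 1853/87

1853/87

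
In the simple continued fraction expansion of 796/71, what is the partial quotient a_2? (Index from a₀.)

1

796 = 11·71 + 15   →  a_0 = 11
71 = 4·15 + 11   →  a_1 = 4
15 = 1·11 + 4   →  a_2 = 1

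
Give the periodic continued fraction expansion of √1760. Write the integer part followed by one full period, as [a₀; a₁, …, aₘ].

a₀ = ⌊√1760⌋ = 41.

[41; 1, 19, 1, 82]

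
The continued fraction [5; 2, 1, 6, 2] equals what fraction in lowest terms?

230/43

Using pₖ = aₖpₖ₋₁ + pₖ₋₂ and qₖ = aₖqₖ₋₁ + qₖ₋₂:
  k=0: a=5, p=5, q=1
  k=1: a=2, p=11, q=2
  k=2: a=1, p=16, q=3
  k=3: a=6, p=107, q=20
  k=4: a=2, p=230, q=43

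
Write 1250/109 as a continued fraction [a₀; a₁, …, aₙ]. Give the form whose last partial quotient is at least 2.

1250 = 11×109 + 51
109 = 2×51 + 7
51 = 7×7 + 2
7 = 3×2 + 1
2 = 2×1 + 0  (stop)
So 1250/109 = [11; 2, 7, 3, 2].

[11; 2, 7, 3, 2]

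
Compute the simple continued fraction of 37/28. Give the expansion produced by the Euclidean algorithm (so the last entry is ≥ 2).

[1; 3, 9]

37 = 1·28 + 9
28 = 3·9 + 1
9 = 9·1 + 0  (stop)
So 37/28 = [1; 3, 9].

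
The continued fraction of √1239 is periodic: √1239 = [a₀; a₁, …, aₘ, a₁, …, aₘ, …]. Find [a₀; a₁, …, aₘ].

[35; 5, 70]

a₀ = ⌊√1239⌋ = 35.
With m₀=0, d₀=1 and mₖ₊₁ = dₖaₖ − mₖ, dₖ₊₁ = (n − mₖ₊₁²)/dₖ, aₖ₊₁ = ⌊(a₀+mₖ₊₁)/dₖ₊₁⌋:
  k=1: m=35, d=14, a=5
  k=2: m=35, d=1, a=70
d=1 and a=2a₀=70 at k=2, so the next step gives (m, d) = (35, 14) again — its k=1 value — and the period has length 2.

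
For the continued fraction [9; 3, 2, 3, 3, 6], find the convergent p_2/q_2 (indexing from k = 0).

65/7

Using pₖ = aₖpₖ₋₁ + pₖ₋₂, qₖ = aₖqₖ₋₁ + qₖ₋₂ (with p₋₁=1, p₋₂=0, q₋₁=0, q₋₂=1):
  k=0: a=9, p=9, q=1
  k=1: a=3, p=28, q=3
  k=2: a=2, p=65, q=7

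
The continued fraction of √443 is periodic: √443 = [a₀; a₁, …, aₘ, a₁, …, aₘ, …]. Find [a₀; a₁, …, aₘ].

a₀ = ⌊√443⌋ = 21.
With m₀=0, d₀=1 and mₖ₊₁ = dₖaₖ − mₖ, dₖ₊₁ = (n − mₖ₊₁²)/dₖ, aₖ₊₁ = ⌊(a₀+mₖ₊₁)/dₖ₊₁⌋:
  k=1: m=21, d=2, a=21
  k=2: m=21, d=1, a=42
d=1 and a=2a₀=42 at k=2, so the next step gives (m, d) = (21, 2) again — its k=1 value — and the period has length 2.

[21; 21, 42]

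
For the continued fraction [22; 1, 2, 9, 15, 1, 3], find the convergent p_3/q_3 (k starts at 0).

635/28

Using pₖ = aₖpₖ₋₁ + pₖ₋₂, qₖ = aₖqₖ₋₁ + qₖ₋₂ (with p₋₁=1, p₋₂=0, q₋₁=0, q₋₂=1):
  k=0: a=22, p=22, q=1
  k=1: a=1, p=23, q=1
  k=2: a=2, p=68, q=3
  k=3: a=9, p=635, q=28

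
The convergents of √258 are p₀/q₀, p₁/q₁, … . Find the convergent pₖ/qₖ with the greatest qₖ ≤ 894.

√258 = [16; 16, 32, …] (period length 2).
Convergents:
  p_0/q_0 = 16/1
  p_1/q_1 = 257/16
  p_2/q_2 = 8240/513
  p_3/q_3 = 132097/8224
q_2 = 513 ≤ 894 < 8224 = q_3, so the answer is 8240/513.

8240/513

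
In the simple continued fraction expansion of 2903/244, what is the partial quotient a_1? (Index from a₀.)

1

2903 = 11·244 + 219   →  a_0 = 11
244 = 1·219 + 25   →  a_1 = 1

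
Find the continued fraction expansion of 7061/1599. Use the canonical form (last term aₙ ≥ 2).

[4; 2, 2, 2, 8, 2, 7]

7061 = 4×1599 + 665
1599 = 2×665 + 269
665 = 2×269 + 127
269 = 2×127 + 15
127 = 8×15 + 7
15 = 2×7 + 1
7 = 7×1 + 0  (stop)
So 7061/1599 = [4; 2, 2, 2, 8, 2, 7].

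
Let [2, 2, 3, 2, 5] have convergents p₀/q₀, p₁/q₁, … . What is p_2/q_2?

17/7

Using pₖ = aₖpₖ₋₁ + pₖ₋₂, qₖ = aₖqₖ₋₁ + qₖ₋₂ (with p₋₁=1, p₋₂=0, q₋₁=0, q₋₂=1):
  k=0: a=2, p=2, q=1
  k=1: a=2, p=5, q=2
  k=2: a=3, p=17, q=7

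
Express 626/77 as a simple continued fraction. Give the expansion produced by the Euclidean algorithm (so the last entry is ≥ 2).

[8; 7, 1, 2, 3]

626 = 8*77 + 10
77 = 7*10 + 7
10 = 1*7 + 3
7 = 2*3 + 1
3 = 3*1 + 0  (stop)
So 626/77 = [8; 7, 1, 2, 3].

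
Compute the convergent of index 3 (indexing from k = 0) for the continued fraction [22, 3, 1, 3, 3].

Using pₖ = aₖpₖ₋₁ + pₖ₋₂, qₖ = aₖqₖ₋₁ + qₖ₋₂ (with p₋₁=1, p₋₂=0, q₋₁=0, q₋₂=1):
  k=0: a=22, p=22, q=1
  k=1: a=3, p=67, q=3
  k=2: a=1, p=89, q=4
  k=3: a=3, p=334, q=15

334/15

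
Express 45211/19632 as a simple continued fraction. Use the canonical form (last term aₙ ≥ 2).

45211 = 2*19632 + 5947
19632 = 3*5947 + 1791
5947 = 3*1791 + 574
1791 = 3*574 + 69
574 = 8*69 + 22
69 = 3*22 + 3
22 = 7*3 + 1
3 = 3*1 + 0  (stop)
So 45211/19632 = [2; 3, 3, 3, 8, 3, 7, 3].

[2; 3, 3, 3, 8, 3, 7, 3]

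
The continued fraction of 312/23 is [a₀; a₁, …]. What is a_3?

3

312 = 13·23 + 13   →  a_0 = 13
23 = 1·13 + 10   →  a_1 = 1
13 = 1·10 + 3   →  a_2 = 1
10 = 3·3 + 1   →  a_3 = 3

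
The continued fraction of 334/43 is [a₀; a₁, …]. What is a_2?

3

334 = 7·43 + 33   →  a_0 = 7
43 = 1·33 + 10   →  a_1 = 1
33 = 3·10 + 3   →  a_2 = 3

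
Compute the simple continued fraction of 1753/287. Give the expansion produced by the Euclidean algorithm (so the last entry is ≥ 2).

1753 = 6×287 + 31
287 = 9×31 + 8
31 = 3×8 + 7
8 = 1×7 + 1
7 = 7×1 + 0  (stop)
So 1753/287 = [6; 9, 3, 1, 7].

[6; 9, 3, 1, 7]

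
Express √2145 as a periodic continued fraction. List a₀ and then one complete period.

[46; 3, 5, 2, 5, 3, 92]

a₀ = ⌊√2145⌋ = 46.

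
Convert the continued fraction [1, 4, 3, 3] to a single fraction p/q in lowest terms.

Fold from the inside: start with 3/1.
  3 + 1/3 = 10/3
  4 + 3/10 = 43/10
  1 + 10/43 = 53/43

53/43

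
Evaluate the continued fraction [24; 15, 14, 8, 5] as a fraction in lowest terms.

Fold from the inside: start with 5/1.
  8 + 1/5 = 41/5
  14 + 5/41 = 579/41
  15 + 41/579 = 8726/579
  24 + 579/8726 = 210003/8726

210003/8726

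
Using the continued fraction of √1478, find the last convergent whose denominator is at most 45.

√1478 = [38; 2, 4, 38, 4, 2, 76, …] (period length 6).
Convergents:
  p_0/q_0 = 38/1
  p_1/q_1 = 77/2
  p_2/q_2 = 346/9
  p_3/q_3 = 13225/344
q_2 = 9 ≤ 45 < 344 = q_3, so the answer is 346/9.

346/9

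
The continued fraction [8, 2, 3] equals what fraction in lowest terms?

59/7

Using pₖ = aₖpₖ₋₁ + pₖ₋₂ and qₖ = aₖqₖ₋₁ + qₖ₋₂:
  k=0: a=8, p=8, q=1
  k=1: a=2, p=17, q=2
  k=2: a=3, p=59, q=7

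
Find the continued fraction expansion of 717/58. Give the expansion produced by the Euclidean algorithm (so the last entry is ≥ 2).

717 = 12*58 + 21
58 = 2*21 + 16
21 = 1*16 + 5
16 = 3*5 + 1
5 = 5*1 + 0  (stop)
So 717/58 = [12; 2, 1, 3, 5].

[12; 2, 1, 3, 5]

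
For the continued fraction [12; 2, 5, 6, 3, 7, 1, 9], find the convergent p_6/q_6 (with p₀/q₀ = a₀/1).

Using pₖ = aₖpₖ₋₁ + pₖ₋₂, qₖ = aₖqₖ₋₁ + qₖ₋₂ (with p₋₁=1, p₋₂=0, q₋₁=0, q₋₂=1):
  k=0: a=12, p=12, q=1
  k=1: a=2, p=25, q=2
  k=2: a=5, p=137, q=11
  k=3: a=6, p=847, q=68
  k=4: a=3, p=2678, q=215
  k=5: a=7, p=19593, q=1573
  k=6: a=1, p=22271, q=1788

22271/1788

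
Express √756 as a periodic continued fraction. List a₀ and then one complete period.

a₀ = ⌊√756⌋ = 27.
With m₀=0, d₀=1 and mₖ₊₁ = dₖaₖ − mₖ, dₖ₊₁ = (n − mₖ₊₁²)/dₖ, aₖ₊₁ = ⌊(a₀+mₖ₊₁)/dₖ₊₁⌋:
  k=1: m=27, d=27, a=2
  k=2: m=27, d=1, a=54
d=1 and a=2a₀=54 at k=2, so the next step gives (m, d) = (27, 27) again — its k=1 value — and the period has length 2.

[27; 2, 54]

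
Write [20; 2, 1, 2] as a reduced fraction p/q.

Using pₖ = aₖpₖ₋₁ + pₖ₋₂ and qₖ = aₖqₖ₋₁ + qₖ₋₂:
  k=0: a=20, p=20, q=1
  k=1: a=2, p=41, q=2
  k=2: a=1, p=61, q=3
  k=3: a=2, p=163, q=8

163/8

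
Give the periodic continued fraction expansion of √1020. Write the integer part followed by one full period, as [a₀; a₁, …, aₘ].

a₀ = ⌊√1020⌋ = 31.
With m₀=0, d₀=1 and mₖ₊₁ = dₖaₖ − mₖ, dₖ₊₁ = (n − mₖ₊₁²)/dₖ, aₖ₊₁ = ⌊(a₀+mₖ₊₁)/dₖ₊₁⌋:
  k=1: m=31, d=59, a=1
  k=2: m=28, d=4, a=14
  k=3: m=28, d=59, a=1
  k=4: m=31, d=1, a=62
d=1 and a=2a₀=62 at k=4, so the next step gives (m, d) = (31, 59) again — its k=1 value — and the period has length 4.

[31; 1, 14, 1, 62]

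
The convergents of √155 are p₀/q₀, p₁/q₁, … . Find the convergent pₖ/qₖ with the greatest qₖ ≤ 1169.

12425/998

√155 = [12; 2, 4, 2, 24, …] (period length 4).
Convergents:
  p_0/q_0 = 12/1
  p_1/q_1 = 25/2
  p_2/q_2 = 112/9
  p_3/q_3 = 249/20
  p_4/q_4 = 6088/489
  p_5/q_5 = 12425/998
  p_6/q_6 = 55788/4481
q_5 = 998 ≤ 1169 < 4481 = q_6, so the answer is 12425/998.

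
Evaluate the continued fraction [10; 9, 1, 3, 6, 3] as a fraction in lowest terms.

7789/771

Using pₖ = aₖpₖ₋₁ + pₖ₋₂ and qₖ = aₖqₖ₋₁ + qₖ₋₂:
  k=0: a=10, p=10, q=1
  k=1: a=9, p=91, q=9
  k=2: a=1, p=101, q=10
  k=3: a=3, p=394, q=39
  k=4: a=6, p=2465, q=244
  k=5: a=3, p=7789, q=771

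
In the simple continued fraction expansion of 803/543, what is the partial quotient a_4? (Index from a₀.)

803 = 1·543 + 260   →  a_0 = 1
543 = 2·260 + 23   →  a_1 = 2
260 = 11·23 + 7   →  a_2 = 11
23 = 3·7 + 2   →  a_3 = 3
7 = 3·2 + 1   →  a_4 = 3

3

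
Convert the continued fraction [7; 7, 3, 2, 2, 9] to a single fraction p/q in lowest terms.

Using pₖ = aₖpₖ₋₁ + pₖ₋₂ and qₖ = aₖqₖ₋₁ + qₖ₋₂:
  k=0: a=7, p=7, q=1
  k=1: a=7, p=50, q=7
  k=2: a=3, p=157, q=22
  k=3: a=2, p=364, q=51
  k=4: a=2, p=885, q=124
  k=5: a=9, p=8329, q=1167

8329/1167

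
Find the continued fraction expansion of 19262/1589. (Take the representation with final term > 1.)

19262 = 12×1589 + 194
1589 = 8×194 + 37
194 = 5×37 + 9
37 = 4×9 + 1
9 = 9×1 + 0  (stop)
So 19262/1589 = [12; 8, 5, 4, 9].

[12; 8, 5, 4, 9]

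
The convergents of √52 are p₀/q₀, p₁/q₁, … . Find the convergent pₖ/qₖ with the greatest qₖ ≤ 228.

√52 = [7; 4, 1, 2, 1, 4, 14, …] (period length 6).
Convergents:
  p_0/q_0 = 7/1
  p_1/q_1 = 29/4
  p_2/q_2 = 36/5
  p_3/q_3 = 101/14
  p_4/q_4 = 137/19
  p_5/q_5 = 649/90
  p_6/q_6 = 9223/1279
q_5 = 90 ≤ 228 < 1279 = q_6, so the answer is 649/90.

649/90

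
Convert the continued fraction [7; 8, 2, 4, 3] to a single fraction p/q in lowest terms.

1744/245

Fold from the inside: start with 3/1.
  4 + 1/3 = 13/3
  2 + 3/13 = 29/13
  8 + 13/29 = 245/29
  7 + 29/245 = 1744/245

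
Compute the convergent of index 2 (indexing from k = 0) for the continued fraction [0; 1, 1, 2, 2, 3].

1/2

Using pₖ = aₖpₖ₋₁ + pₖ₋₂, qₖ = aₖqₖ₋₁ + qₖ₋₂ (with p₋₁=1, p₋₂=0, q₋₁=0, q₋₂=1):
  k=0: a=0, p=0, q=1
  k=1: a=1, p=1, q=1
  k=2: a=1, p=1, q=2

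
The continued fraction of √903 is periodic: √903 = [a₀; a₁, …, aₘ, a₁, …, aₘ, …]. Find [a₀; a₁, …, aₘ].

a₀ = ⌊√903⌋ = 30.
With m₀=0, d₀=1 and mₖ₊₁ = dₖaₖ − mₖ, dₖ₊₁ = (n − mₖ₊₁²)/dₖ, aₖ₊₁ = ⌊(a₀+mₖ₊₁)/dₖ₊₁⌋:
  k=1: m=30, d=3, a=20
  k=2: m=30, d=1, a=60
d=1 and a=2a₀=60 at k=2, so the next step gives (m, d) = (30, 3) again — its k=1 value — and the period has length 2.

[30; 20, 60]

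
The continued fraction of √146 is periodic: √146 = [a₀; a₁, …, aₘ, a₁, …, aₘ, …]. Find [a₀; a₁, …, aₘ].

a₀ = ⌊√146⌋ = 12.
With m₀=0, d₀=1 and mₖ₊₁ = dₖaₖ − mₖ, dₖ₊₁ = (n − mₖ₊₁²)/dₖ, aₖ₊₁ = ⌊(a₀+mₖ₊₁)/dₖ₊₁⌋:
  k=1: m=12, d=2, a=12
  k=2: m=12, d=1, a=24
d=1 and a=2a₀=24 at k=2, so the next step gives (m, d) = (12, 2) again — its k=1 value — and the period has length 2.

[12; 12, 24]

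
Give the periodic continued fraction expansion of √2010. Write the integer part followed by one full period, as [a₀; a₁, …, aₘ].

a₀ = ⌊√2010⌋ = 44.
With m₀=0, d₀=1 and mₖ₊₁ = dₖaₖ − mₖ, dₖ₊₁ = (n − mₖ₊₁²)/dₖ, aₖ₊₁ = ⌊(a₀+mₖ₊₁)/dₖ₊₁⌋:
  k=1: m=44, d=74, a=1
  k=2: m=30, d=15, a=4
  k=3: m=30, d=74, a=1
  k=4: m=44, d=1, a=88
d=1 and a=2a₀=88 at k=4, so the next step gives (m, d) = (44, 74) again — its k=1 value — and the period has length 4.

[44; 1, 4, 1, 88]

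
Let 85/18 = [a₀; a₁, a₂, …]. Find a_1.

85 = 4·18 + 13   →  a_0 = 4
18 = 1·13 + 5   →  a_1 = 1

1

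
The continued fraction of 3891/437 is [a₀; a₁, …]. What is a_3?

3891 = 8·437 + 395   →  a_0 = 8
437 = 1·395 + 42   →  a_1 = 1
395 = 9·42 + 17   →  a_2 = 9
42 = 2·17 + 8   →  a_3 = 2

2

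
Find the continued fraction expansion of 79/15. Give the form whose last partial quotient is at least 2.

79 = 5·15 + 4
15 = 3·4 + 3
4 = 1·3 + 1
3 = 3·1 + 0  (stop)
So 79/15 = [5; 3, 1, 3].

[5; 3, 1, 3]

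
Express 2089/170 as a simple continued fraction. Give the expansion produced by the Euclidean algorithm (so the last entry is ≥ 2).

2089 = 12·170 + 49
170 = 3·49 + 23
49 = 2·23 + 3
23 = 7·3 + 2
3 = 1·2 + 1
2 = 2·1 + 0  (stop)
So 2089/170 = [12; 3, 2, 7, 1, 2].

[12; 3, 2, 7, 1, 2]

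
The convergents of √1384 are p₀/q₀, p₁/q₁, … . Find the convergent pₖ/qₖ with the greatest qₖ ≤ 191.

√1384 = [37; 4, 1, 17, 1, 4, 74, …] (period length 6).
Convergents:
  p_0/q_0 = 37/1
  p_1/q_1 = 149/4
  p_2/q_2 = 186/5
  p_3/q_3 = 3311/89
  p_4/q_4 = 3497/94
  p_5/q_5 = 17299/465
q_4 = 94 ≤ 191 < 465 = q_5, so the answer is 3497/94.

3497/94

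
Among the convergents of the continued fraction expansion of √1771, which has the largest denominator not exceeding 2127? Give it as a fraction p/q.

√1771 = [42; 12, 84, …] (period length 2).
Convergents:
  p_0/q_0 = 42/1
  p_1/q_1 = 505/12
  p_2/q_2 = 42462/1009
  p_3/q_3 = 510049/12120
q_2 = 1009 ≤ 2127 < 12120 = q_3, so the answer is 42462/1009.

42462/1009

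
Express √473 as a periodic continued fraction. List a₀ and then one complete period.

[21; 1, 2, 1, 42]

a₀ = ⌊√473⌋ = 21.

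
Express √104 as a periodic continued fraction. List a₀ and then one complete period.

[10; 5, 20]

a₀ = ⌊√104⌋ = 10.
With m₀=0, d₀=1 and mₖ₊₁ = dₖaₖ − mₖ, dₖ₊₁ = (n − mₖ₊₁²)/dₖ, aₖ₊₁ = ⌊(a₀+mₖ₊₁)/dₖ₊₁⌋:
  k=1: m=10, d=4, a=5
  k=2: m=10, d=1, a=20
d=1 and a=2a₀=20 at k=2, so the next step gives (m, d) = (10, 4) again — its k=1 value — and the period has length 2.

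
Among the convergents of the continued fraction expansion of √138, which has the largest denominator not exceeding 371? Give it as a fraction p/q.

3301/281

√138 = [11; 1, 2, 1, 22, …] (period length 4).
Convergents:
  p_0/q_0 = 11/1
  p_1/q_1 = 12/1
  p_2/q_2 = 35/3
  p_3/q_3 = 47/4
  p_4/q_4 = 1069/91
  p_5/q_5 = 1116/95
  p_6/q_6 = 3301/281
  p_7/q_7 = 4417/376
q_6 = 281 ≤ 371 < 376 = q_7, so the answer is 3301/281.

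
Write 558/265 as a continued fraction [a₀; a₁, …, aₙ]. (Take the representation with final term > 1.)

558 = 2×265 + 28
265 = 9×28 + 13
28 = 2×13 + 2
13 = 6×2 + 1
2 = 2×1 + 0  (stop)
So 558/265 = [2; 9, 2, 6, 2].

[2; 9, 2, 6, 2]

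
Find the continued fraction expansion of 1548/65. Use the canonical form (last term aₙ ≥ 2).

[23; 1, 4, 2, 2, 2]

1548 = 23×65 + 53
65 = 1×53 + 12
53 = 4×12 + 5
12 = 2×5 + 2
5 = 2×2 + 1
2 = 2×1 + 0  (stop)
So 1548/65 = [23; 1, 4, 2, 2, 2].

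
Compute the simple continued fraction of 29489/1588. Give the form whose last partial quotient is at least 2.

29489 = 18*1588 + 905
1588 = 1*905 + 683
905 = 1*683 + 222
683 = 3*222 + 17
222 = 13*17 + 1
17 = 17*1 + 0  (stop)
So 29489/1588 = [18; 1, 1, 3, 13, 17].

[18; 1, 1, 3, 13, 17]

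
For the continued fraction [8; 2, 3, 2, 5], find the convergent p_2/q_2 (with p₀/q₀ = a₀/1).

59/7

Using pₖ = aₖpₖ₋₁ + pₖ₋₂, qₖ = aₖqₖ₋₁ + qₖ₋₂ (with p₋₁=1, p₋₂=0, q₋₁=0, q₋₂=1):
  k=0: a=8, p=8, q=1
  k=1: a=2, p=17, q=2
  k=2: a=3, p=59, q=7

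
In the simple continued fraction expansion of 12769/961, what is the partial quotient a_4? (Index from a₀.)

12769 = 13·961 + 276   →  a_0 = 13
961 = 3·276 + 133   →  a_1 = 3
276 = 2·133 + 10   →  a_2 = 2
133 = 13·10 + 3   →  a_3 = 13
10 = 3·3 + 1   →  a_4 = 3

3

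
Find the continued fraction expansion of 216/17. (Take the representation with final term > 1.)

216 = 12·17 + 12
17 = 1·12 + 5
12 = 2·5 + 2
5 = 2·2 + 1
2 = 2·1 + 0  (stop)
So 216/17 = [12; 1, 2, 2, 2].

[12; 1, 2, 2, 2]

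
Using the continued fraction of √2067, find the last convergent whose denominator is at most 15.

591/13

√2067 = [45; 2, 6, 2, 90, …] (period length 4).
Convergents:
  p_0/q_0 = 45/1
  p_1/q_1 = 91/2
  p_2/q_2 = 591/13
  p_3/q_3 = 1273/28
q_2 = 13 ≤ 15 < 28 = q_3, so the answer is 591/13.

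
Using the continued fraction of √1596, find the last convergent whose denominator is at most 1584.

63081/1579

√1596 = [39; 1, 18, 1, 78, …] (period length 4).
Convergents:
  p_0/q_0 = 39/1
  p_1/q_1 = 40/1
  p_2/q_2 = 759/19
  p_3/q_3 = 799/20
  p_4/q_4 = 63081/1579
  p_5/q_5 = 63880/1599
q_4 = 1579 ≤ 1584 < 1599 = q_5, so the answer is 63081/1579.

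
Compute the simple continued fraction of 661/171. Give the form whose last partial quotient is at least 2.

[3; 1, 6, 2, 3, 3]

661 = 3×171 + 148
171 = 1×148 + 23
148 = 6×23 + 10
23 = 2×10 + 3
10 = 3×3 + 1
3 = 3×1 + 0  (stop)
So 661/171 = [3; 1, 6, 2, 3, 3].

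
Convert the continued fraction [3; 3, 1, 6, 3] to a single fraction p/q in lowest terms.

277/85

Using pₖ = aₖpₖ₋₁ + pₖ₋₂ and qₖ = aₖqₖ₋₁ + qₖ₋₂:
  k=0: a=3, p=3, q=1
  k=1: a=3, p=10, q=3
  k=2: a=1, p=13, q=4
  k=3: a=6, p=88, q=27
  k=4: a=3, p=277, q=85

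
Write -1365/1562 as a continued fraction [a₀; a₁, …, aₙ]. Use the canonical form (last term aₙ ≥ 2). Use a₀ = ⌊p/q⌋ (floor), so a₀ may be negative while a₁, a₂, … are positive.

[-1; 7, 1, 13, 14]

-1365 = -1×1562 + 197
1562 = 7×197 + 183
197 = 1×183 + 14
183 = 13×14 + 1
14 = 14×1 + 0  (stop)
So -1365/1562 = [-1; 7, 1, 13, 14].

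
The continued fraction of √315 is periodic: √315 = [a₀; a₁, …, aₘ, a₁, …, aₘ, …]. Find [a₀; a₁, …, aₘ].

[17; 1, 2, 1, 34]

a₀ = ⌊√315⌋ = 17.
With m₀=0, d₀=1 and mₖ₊₁ = dₖaₖ − mₖ, dₖ₊₁ = (n − mₖ₊₁²)/dₖ, aₖ₊₁ = ⌊(a₀+mₖ₊₁)/dₖ₊₁⌋:
  k=1: m=17, d=26, a=1
  k=2: m=9, d=9, a=2
  k=3: m=9, d=26, a=1
  k=4: m=17, d=1, a=34
d=1 and a=2a₀=34 at k=4, so the next step gives (m, d) = (17, 26) again — its k=1 value — and the period has length 4.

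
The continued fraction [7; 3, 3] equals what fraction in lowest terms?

73/10

Using pₖ = aₖpₖ₋₁ + pₖ₋₂ and qₖ = aₖqₖ₋₁ + qₖ₋₂:
  k=0: a=7, p=7, q=1
  k=1: a=3, p=22, q=3
  k=2: a=3, p=73, q=10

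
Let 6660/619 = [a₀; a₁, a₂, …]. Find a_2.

3

6660 = 10·619 + 470   →  a_0 = 10
619 = 1·470 + 149   →  a_1 = 1
470 = 3·149 + 23   →  a_2 = 3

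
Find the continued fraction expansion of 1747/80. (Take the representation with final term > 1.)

[21; 1, 5, 6, 2]

1747 = 21×80 + 67
80 = 1×67 + 13
67 = 5×13 + 2
13 = 6×2 + 1
2 = 2×1 + 0  (stop)
So 1747/80 = [21; 1, 5, 6, 2].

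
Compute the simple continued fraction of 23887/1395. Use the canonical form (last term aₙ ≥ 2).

23887 = 17×1395 + 172
1395 = 8×172 + 19
172 = 9×19 + 1
19 = 19×1 + 0  (stop)
So 23887/1395 = [17; 8, 9, 19].

[17; 8, 9, 19]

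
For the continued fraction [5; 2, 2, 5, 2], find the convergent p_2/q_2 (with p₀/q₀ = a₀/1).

Using pₖ = aₖpₖ₋₁ + pₖ₋₂, qₖ = aₖqₖ₋₁ + qₖ₋₂ (with p₋₁=1, p₋₂=0, q₋₁=0, q₋₂=1):
  k=0: a=5, p=5, q=1
  k=1: a=2, p=11, q=2
  k=2: a=2, p=27, q=5

27/5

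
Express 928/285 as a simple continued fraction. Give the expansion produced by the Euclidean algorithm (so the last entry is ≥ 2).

928 = 3×285 + 73
285 = 3×73 + 66
73 = 1×66 + 7
66 = 9×7 + 3
7 = 2×3 + 1
3 = 3×1 + 0  (stop)
So 928/285 = [3; 3, 1, 9, 2, 3].

[3; 3, 1, 9, 2, 3]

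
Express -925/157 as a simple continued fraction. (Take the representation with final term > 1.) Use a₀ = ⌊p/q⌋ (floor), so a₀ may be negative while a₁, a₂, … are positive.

[-6; 9, 4, 4]

-925 = -6×157 + 17
157 = 9×17 + 4
17 = 4×4 + 1
4 = 4×1 + 0  (stop)
So -925/157 = [-6; 9, 4, 4].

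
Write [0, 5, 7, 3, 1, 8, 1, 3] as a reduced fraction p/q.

1103/5667

Using pₖ = aₖpₖ₋₁ + pₖ₋₂ and qₖ = aₖqₖ₋₁ + qₖ₋₂:
  k=0: a=0, p=0, q=1
  k=1: a=5, p=1, q=5
  k=2: a=7, p=7, q=36
  k=3: a=3, p=22, q=113
  k=4: a=1, p=29, q=149
  k=5: a=8, p=254, q=1305
  k=6: a=1, p=283, q=1454
  k=7: a=3, p=1103, q=5667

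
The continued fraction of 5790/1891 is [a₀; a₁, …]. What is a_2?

6

5790 = 3·1891 + 117   →  a_0 = 3
1891 = 16·117 + 19   →  a_1 = 16
117 = 6·19 + 3   →  a_2 = 6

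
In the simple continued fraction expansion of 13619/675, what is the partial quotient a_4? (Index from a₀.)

13619 = 20·675 + 119   →  a_0 = 20
675 = 5·119 + 80   →  a_1 = 5
119 = 1·80 + 39   →  a_2 = 1
80 = 2·39 + 2   →  a_3 = 2
39 = 19·2 + 1   →  a_4 = 19

19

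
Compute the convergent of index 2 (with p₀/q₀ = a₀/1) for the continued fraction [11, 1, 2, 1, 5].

Using pₖ = aₖpₖ₋₁ + pₖ₋₂, qₖ = aₖqₖ₋₁ + qₖ₋₂ (with p₋₁=1, p₋₂=0, q₋₁=0, q₋₂=1):
  k=0: a=11, p=11, q=1
  k=1: a=1, p=12, q=1
  k=2: a=2, p=35, q=3

35/3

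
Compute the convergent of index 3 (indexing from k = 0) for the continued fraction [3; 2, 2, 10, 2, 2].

Using pₖ = aₖpₖ₋₁ + pₖ₋₂, qₖ = aₖqₖ₋₁ + qₖ₋₂ (with p₋₁=1, p₋₂=0, q₋₁=0, q₋₂=1):
  k=0: a=3, p=3, q=1
  k=1: a=2, p=7, q=2
  k=2: a=2, p=17, q=5
  k=3: a=10, p=177, q=52

177/52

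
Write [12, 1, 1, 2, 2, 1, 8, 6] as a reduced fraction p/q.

Using pₖ = aₖpₖ₋₁ + pₖ₋₂ and qₖ = aₖqₖ₋₁ + qₖ₋₂:
  k=0: a=12, p=12, q=1
  k=1: a=1, p=13, q=1
  k=2: a=1, p=25, q=2
  k=3: a=2, p=63, q=5
  k=4: a=2, p=151, q=12
  k=5: a=1, p=214, q=17
  k=6: a=8, p=1863, q=148
  k=7: a=6, p=11392, q=905

11392/905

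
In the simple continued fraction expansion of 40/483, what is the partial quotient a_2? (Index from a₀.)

13

40 = 0·483 + 40   →  a_0 = 0
483 = 12·40 + 3   →  a_1 = 12
40 = 13·3 + 1   →  a_2 = 13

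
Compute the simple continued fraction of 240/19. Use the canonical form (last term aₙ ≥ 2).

[12; 1, 1, 1, 2, 2]

240 = 12*19 + 12
19 = 1*12 + 7
12 = 1*7 + 5
7 = 1*5 + 2
5 = 2*2 + 1
2 = 2*1 + 0  (stop)
So 240/19 = [12; 1, 1, 1, 2, 2].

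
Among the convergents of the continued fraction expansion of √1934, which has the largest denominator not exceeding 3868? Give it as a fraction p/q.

168301/3827

√1934 = [43; 1, 42, 1, 86, …] (period length 4).
Convergents:
  p_0/q_0 = 43/1
  p_1/q_1 = 44/1
  p_2/q_2 = 1891/43
  p_3/q_3 = 1935/44
  p_4/q_4 = 168301/3827
  p_5/q_5 = 170236/3871
q_4 = 3827 ≤ 3868 < 3871 = q_5, so the answer is 168301/3827.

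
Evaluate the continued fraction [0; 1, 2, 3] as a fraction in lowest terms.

7/10

Using pₖ = aₖpₖ₋₁ + pₖ₋₂ and qₖ = aₖqₖ₋₁ + qₖ₋₂:
  k=0: a=0, p=0, q=1
  k=1: a=1, p=1, q=1
  k=2: a=2, p=2, q=3
  k=3: a=3, p=7, q=10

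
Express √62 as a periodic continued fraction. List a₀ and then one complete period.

a₀ = ⌊√62⌋ = 7.

[7; 1, 6, 1, 14]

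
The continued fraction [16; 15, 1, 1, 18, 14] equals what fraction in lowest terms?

129592/8067

Using pₖ = aₖpₖ₋₁ + pₖ₋₂ and qₖ = aₖqₖ₋₁ + qₖ₋₂:
  k=0: a=16, p=16, q=1
  k=1: a=15, p=241, q=15
  k=2: a=1, p=257, q=16
  k=3: a=1, p=498, q=31
  k=4: a=18, p=9221, q=574
  k=5: a=14, p=129592, q=8067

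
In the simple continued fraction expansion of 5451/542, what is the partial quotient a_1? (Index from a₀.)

5451 = 10·542 + 31   →  a_0 = 10
542 = 17·31 + 15   →  a_1 = 17

17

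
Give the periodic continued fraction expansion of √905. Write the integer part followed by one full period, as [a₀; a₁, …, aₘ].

a₀ = ⌊√905⌋ = 30.
With m₀=0, d₀=1 and mₖ₊₁ = dₖaₖ − mₖ, dₖ₊₁ = (n − mₖ₊₁²)/dₖ, aₖ₊₁ = ⌊(a₀+mₖ₊₁)/dₖ₊₁⌋:
  k=1: m=30, d=5, a=12
  k=2: m=30, d=1, a=60
d=1 and a=2a₀=60 at k=2, so the next step gives (m, d) = (30, 5) again — its k=1 value — and the period has length 2.

[30; 12, 60]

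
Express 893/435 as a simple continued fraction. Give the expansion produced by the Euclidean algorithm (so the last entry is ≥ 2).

893 = 2·435 + 23
435 = 18·23 + 21
23 = 1·21 + 2
21 = 10·2 + 1
2 = 2·1 + 0  (stop)
So 893/435 = [2; 18, 1, 10, 2].

[2; 18, 1, 10, 2]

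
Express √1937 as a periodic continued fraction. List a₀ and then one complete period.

[44; 88]

a₀ = ⌊√1937⌋ = 44.
With m₀=0, d₀=1 and mₖ₊₁ = dₖaₖ − mₖ, dₖ₊₁ = (n − mₖ₊₁²)/dₖ, aₖ₊₁ = ⌊(a₀+mₖ₊₁)/dₖ₊₁⌋:
  k=1: m=44, d=1, a=88
d=1 and a=2a₀=88 at k=1, so the next step gives (m, d) = (44, 1) again — its k=1 value — and the period has length 1.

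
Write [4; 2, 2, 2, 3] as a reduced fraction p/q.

181/41

Using pₖ = aₖpₖ₋₁ + pₖ₋₂ and qₖ = aₖqₖ₋₁ + qₖ₋₂:
  k=0: a=4, p=4, q=1
  k=1: a=2, p=9, q=2
  k=2: a=2, p=22, q=5
  k=3: a=2, p=53, q=12
  k=4: a=3, p=181, q=41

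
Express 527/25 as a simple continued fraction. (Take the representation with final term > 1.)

527 = 21×25 + 2
25 = 12×2 + 1
2 = 2×1 + 0  (stop)
So 527/25 = [21; 12, 2].

[21; 12, 2]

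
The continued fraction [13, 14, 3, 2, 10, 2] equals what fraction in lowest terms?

Fold from the inside: start with 2/1.
  10 + 1/2 = 21/2
  2 + 2/21 = 44/21
  3 + 21/44 = 153/44
  14 + 44/153 = 2186/153
  13 + 153/2186 = 28571/2186

28571/2186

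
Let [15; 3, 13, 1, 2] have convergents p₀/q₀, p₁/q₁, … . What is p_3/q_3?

Using pₖ = aₖpₖ₋₁ + pₖ₋₂, qₖ = aₖqₖ₋₁ + qₖ₋₂ (with p₋₁=1, p₋₂=0, q₋₁=0, q₋₂=1):
  k=0: a=15, p=15, q=1
  k=1: a=3, p=46, q=3
  k=2: a=13, p=613, q=40
  k=3: a=1, p=659, q=43

659/43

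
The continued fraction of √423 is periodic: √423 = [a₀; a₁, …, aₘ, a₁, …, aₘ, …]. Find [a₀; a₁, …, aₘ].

[20; 1, 1, 3, 4, 3, 1, 1, 40]

a₀ = ⌊√423⌋ = 20.
With m₀=0, d₀=1 and mₖ₊₁ = dₖaₖ − mₖ, dₖ₊₁ = (n − mₖ₊₁²)/dₖ, aₖ₊₁ = ⌊(a₀+mₖ₊₁)/dₖ₊₁⌋:
  k=1: m=20, d=23, a=1
  k=2: m=3, d=18, a=1
  k=3: m=15, d=11, a=3
  k=4: m=18, d=9, a=4
  k=5: m=18, d=11, a=3
  k=6: m=15, d=18, a=1
  k=7: m=3, d=23, a=1
  k=8: m=20, d=1, a=40
d=1 and a=2a₀=40 at k=8, so the next step gives (m, d) = (20, 23) again — its k=1 value — and the period has length 8.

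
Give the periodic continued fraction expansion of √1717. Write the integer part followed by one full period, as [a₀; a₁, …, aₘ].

a₀ = ⌊√1717⌋ = 41.
With m₀=0, d₀=1 and mₖ₊₁ = dₖaₖ − mₖ, dₖ₊₁ = (n − mₖ₊₁²)/dₖ, aₖ₊₁ = ⌊(a₀+mₖ₊₁)/dₖ₊₁⌋:
  k=1: m=41, d=36, a=2
  k=2: m=31, d=21, a=3
  k=3: m=32, d=33, a=2
  k=4: m=34, d=17, a=4
  k=5: m=34, d=33, a=2
  k=6: m=32, d=21, a=3
  k=7: m=31, d=36, a=2
  k=8: m=41, d=1, a=82
d=1 and a=2a₀=82 at k=8, so the next step gives (m, d) = (41, 36) again — its k=1 value — and the period has length 8.

[41; 2, 3, 2, 4, 2, 3, 2, 82]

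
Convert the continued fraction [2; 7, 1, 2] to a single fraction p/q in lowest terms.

Using pₖ = aₖpₖ₋₁ + pₖ₋₂ and qₖ = aₖqₖ₋₁ + qₖ₋₂:
  k=0: a=2, p=2, q=1
  k=1: a=7, p=15, q=7
  k=2: a=1, p=17, q=8
  k=3: a=2, p=49, q=23

49/23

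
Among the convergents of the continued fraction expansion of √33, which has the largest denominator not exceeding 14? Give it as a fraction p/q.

√33 = [5; 1, 2, 1, 10, …] (period length 4).
Convergents:
  p_0/q_0 = 5/1
  p_1/q_1 = 6/1
  p_2/q_2 = 17/3
  p_3/q_3 = 23/4
  p_4/q_4 = 247/43
q_3 = 4 ≤ 14 < 43 = q_4, so the answer is 23/4.

23/4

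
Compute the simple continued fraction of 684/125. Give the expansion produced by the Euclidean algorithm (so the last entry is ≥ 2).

[5; 2, 8, 2, 3]

684 = 5*125 + 59
125 = 2*59 + 7
59 = 8*7 + 3
7 = 2*3 + 1
3 = 3*1 + 0  (stop)
So 684/125 = [5; 2, 8, 2, 3].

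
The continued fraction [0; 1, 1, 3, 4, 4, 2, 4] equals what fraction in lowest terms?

Fold from the inside: start with 4/1.
  2 + 1/4 = 9/4
  4 + 4/9 = 40/9
  4 + 9/40 = 169/40
  3 + 40/169 = 547/169
  1 + 169/547 = 716/547
  1 + 547/716 = 1263/716
  0 + 716/1263 = 716/1263

716/1263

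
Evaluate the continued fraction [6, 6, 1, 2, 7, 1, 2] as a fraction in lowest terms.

2958/481

Fold from the inside: start with 2/1.
  1 + 1/2 = 3/2
  7 + 2/3 = 23/3
  2 + 3/23 = 49/23
  1 + 23/49 = 72/49
  6 + 49/72 = 481/72
  6 + 72/481 = 2958/481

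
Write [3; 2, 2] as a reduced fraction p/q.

Using pₖ = aₖpₖ₋₁ + pₖ₋₂ and qₖ = aₖqₖ₋₁ + qₖ₋₂:
  k=0: a=3, p=3, q=1
  k=1: a=2, p=7, q=2
  k=2: a=2, p=17, q=5

17/5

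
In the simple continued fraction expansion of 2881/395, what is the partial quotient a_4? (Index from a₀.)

7

2881 = 7·395 + 116   →  a_0 = 7
395 = 3·116 + 47   →  a_1 = 3
116 = 2·47 + 22   →  a_2 = 2
47 = 2·22 + 3   →  a_3 = 2
22 = 7·3 + 1   →  a_4 = 7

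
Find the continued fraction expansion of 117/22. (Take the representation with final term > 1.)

[5; 3, 7]

117 = 5×22 + 7
22 = 3×7 + 1
7 = 7×1 + 0  (stop)
So 117/22 = [5; 3, 7].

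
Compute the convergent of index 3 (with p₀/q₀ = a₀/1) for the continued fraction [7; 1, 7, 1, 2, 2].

Using pₖ = aₖpₖ₋₁ + pₖ₋₂, qₖ = aₖqₖ₋₁ + qₖ₋₂ (with p₋₁=1, p₋₂=0, q₋₁=0, q₋₂=1):
  k=0: a=7, p=7, q=1
  k=1: a=1, p=8, q=1
  k=2: a=7, p=63, q=8
  k=3: a=1, p=71, q=9

71/9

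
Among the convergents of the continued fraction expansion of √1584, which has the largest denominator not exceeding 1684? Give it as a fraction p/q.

63321/1591

√1584 = [39; 1, 3, 1, 78, …] (period length 4).
Convergents:
  p_0/q_0 = 39/1
  p_1/q_1 = 40/1
  p_2/q_2 = 159/4
  p_3/q_3 = 199/5
  p_4/q_4 = 15681/394
  p_5/q_5 = 15880/399
  p_6/q_6 = 63321/1591
  p_7/q_7 = 79201/1990
q_6 = 1591 ≤ 1684 < 1990 = q_7, so the answer is 63321/1591.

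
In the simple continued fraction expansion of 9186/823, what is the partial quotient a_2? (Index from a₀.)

5

9186 = 11·823 + 133   →  a_0 = 11
823 = 6·133 + 25   →  a_1 = 6
133 = 5·25 + 8   →  a_2 = 5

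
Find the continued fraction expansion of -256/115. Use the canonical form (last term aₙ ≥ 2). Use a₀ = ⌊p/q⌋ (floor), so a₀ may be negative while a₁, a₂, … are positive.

[-3; 1, 3, 2, 2, 1, 3]

-256 = -3*115 + 89
115 = 1*89 + 26
89 = 3*26 + 11
26 = 2*11 + 4
11 = 2*4 + 3
4 = 1*3 + 1
3 = 3*1 + 0  (stop)
So -256/115 = [-3; 1, 3, 2, 2, 1, 3].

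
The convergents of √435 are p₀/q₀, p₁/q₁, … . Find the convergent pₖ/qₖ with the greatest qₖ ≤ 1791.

√435 = [20; 1, 5, 1, 40, …] (period length 4).
Convergents:
  p_0/q_0 = 20/1
  p_1/q_1 = 21/1
  p_2/q_2 = 125/6
  p_3/q_3 = 146/7
  p_4/q_4 = 5965/286
  p_5/q_5 = 6111/293
  p_6/q_6 = 36520/1751
  p_7/q_7 = 42631/2044
q_6 = 1751 ≤ 1791 < 2044 = q_7, so the answer is 36520/1751.

36520/1751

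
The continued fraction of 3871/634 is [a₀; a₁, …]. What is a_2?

3871 = 6·634 + 67   →  a_0 = 6
634 = 9·67 + 31   →  a_1 = 9
67 = 2·31 + 5   →  a_2 = 2

2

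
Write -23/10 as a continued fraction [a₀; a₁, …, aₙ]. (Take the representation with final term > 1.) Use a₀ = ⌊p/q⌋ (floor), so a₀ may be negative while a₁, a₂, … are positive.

[-3; 1, 2, 3]

-23 = -3*10 + 7
10 = 1*7 + 3
7 = 2*3 + 1
3 = 3*1 + 0  (stop)
So -23/10 = [-3; 1, 2, 3].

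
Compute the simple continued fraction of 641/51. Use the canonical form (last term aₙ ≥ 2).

[12; 1, 1, 3, 7]

641 = 12·51 + 29
51 = 1·29 + 22
29 = 1·22 + 7
22 = 3·7 + 1
7 = 7·1 + 0  (stop)
So 641/51 = [12; 1, 1, 3, 7].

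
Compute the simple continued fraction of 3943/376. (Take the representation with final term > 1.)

[10; 2, 18, 3, 3]

3943 = 10*376 + 183
376 = 2*183 + 10
183 = 18*10 + 3
10 = 3*3 + 1
3 = 3*1 + 0  (stop)
So 3943/376 = [10; 2, 18, 3, 3].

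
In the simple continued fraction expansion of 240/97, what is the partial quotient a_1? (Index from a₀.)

240 = 2·97 + 46   →  a_0 = 2
97 = 2·46 + 5   →  a_1 = 2

2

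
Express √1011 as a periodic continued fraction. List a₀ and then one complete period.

a₀ = ⌊√1011⌋ = 31.
With m₀=0, d₀=1 and mₖ₊₁ = dₖaₖ − mₖ, dₖ₊₁ = (n − mₖ₊₁²)/dₖ, aₖ₊₁ = ⌊(a₀+mₖ₊₁)/dₖ₊₁⌋:
  k=1: m=31, d=50, a=1
  k=2: m=19, d=13, a=3
  k=3: m=20, d=47, a=1
  k=4: m=27, d=6, a=9
  k=5: m=27, d=47, a=1
  k=6: m=20, d=13, a=3
  k=7: m=19, d=50, a=1
  k=8: m=31, d=1, a=62
d=1 and a=2a₀=62 at k=8, so the next step gives (m, d) = (31, 50) again — its k=1 value — and the period has length 8.

[31; 1, 3, 1, 9, 1, 3, 1, 62]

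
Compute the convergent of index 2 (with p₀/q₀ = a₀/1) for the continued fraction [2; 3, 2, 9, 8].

Using pₖ = aₖpₖ₋₁ + pₖ₋₂, qₖ = aₖqₖ₋₁ + qₖ₋₂ (with p₋₁=1, p₋₂=0, q₋₁=0, q₋₂=1):
  k=0: a=2, p=2, q=1
  k=1: a=3, p=7, q=3
  k=2: a=2, p=16, q=7

16/7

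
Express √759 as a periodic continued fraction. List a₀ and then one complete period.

[27; 1, 1, 4, 1, 1, 54]

a₀ = ⌊√759⌋ = 27.
With m₀=0, d₀=1 and mₖ₊₁ = dₖaₖ − mₖ, dₖ₊₁ = (n − mₖ₊₁²)/dₖ, aₖ₊₁ = ⌊(a₀+mₖ₊₁)/dₖ₊₁⌋:
  k=1: m=27, d=30, a=1
  k=2: m=3, d=25, a=1
  k=3: m=22, d=11, a=4
  k=4: m=22, d=25, a=1
  k=5: m=3, d=30, a=1
  k=6: m=27, d=1, a=54
d=1 and a=2a₀=54 at k=6, so the next step gives (m, d) = (27, 30) again — its k=1 value — and the period has length 6.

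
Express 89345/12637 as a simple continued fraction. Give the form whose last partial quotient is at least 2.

89345 = 7*12637 + 886
12637 = 14*886 + 233
886 = 3*233 + 187
233 = 1*187 + 46
187 = 4*46 + 3
46 = 15*3 + 1
3 = 3*1 + 0  (stop)
So 89345/12637 = [7; 14, 3, 1, 4, 15, 3].

[7; 14, 3, 1, 4, 15, 3]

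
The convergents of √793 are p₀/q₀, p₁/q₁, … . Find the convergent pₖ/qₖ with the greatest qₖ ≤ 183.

4393/156

√793 = [28; 6, 4, 6, 56, …] (period length 4).
Convergents:
  p_0/q_0 = 28/1
  p_1/q_1 = 169/6
  p_2/q_2 = 704/25
  p_3/q_3 = 4393/156
  p_4/q_4 = 246712/8761
q_3 = 156 ≤ 183 < 8761 = q_4, so the answer is 4393/156.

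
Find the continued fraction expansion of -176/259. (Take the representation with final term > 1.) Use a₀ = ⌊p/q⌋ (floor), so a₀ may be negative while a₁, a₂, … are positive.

[-1; 3, 8, 3, 3]

-176 = -1*259 + 83
259 = 3*83 + 10
83 = 8*10 + 3
10 = 3*3 + 1
3 = 3*1 + 0  (stop)
So -176/259 = [-1; 3, 8, 3, 3].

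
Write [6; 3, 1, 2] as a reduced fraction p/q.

69/11

Fold from the inside: start with 2/1.
  1 + 1/2 = 3/2
  3 + 2/3 = 11/3
  6 + 3/11 = 69/11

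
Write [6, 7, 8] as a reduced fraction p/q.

Fold from the inside: start with 8/1.
  7 + 1/8 = 57/8
  6 + 8/57 = 350/57

350/57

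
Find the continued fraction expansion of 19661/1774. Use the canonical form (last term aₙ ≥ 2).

[11; 12, 14, 1, 2, 3]

19661 = 11×1774 + 147
1774 = 12×147 + 10
147 = 14×10 + 7
10 = 1×7 + 3
7 = 2×3 + 1
3 = 3×1 + 0  (stop)
So 19661/1774 = [11; 12, 14, 1, 2, 3].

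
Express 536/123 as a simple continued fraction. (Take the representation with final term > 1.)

536 = 4·123 + 44
123 = 2·44 + 35
44 = 1·35 + 9
35 = 3·9 + 8
9 = 1·8 + 1
8 = 8·1 + 0  (stop)
So 536/123 = [4; 2, 1, 3, 1, 8].

[4; 2, 1, 3, 1, 8]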